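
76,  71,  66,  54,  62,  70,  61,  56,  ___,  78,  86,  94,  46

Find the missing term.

The slot pattern repeats as AAABBB (period 6), so there are 2 interleaved tracks.
Track A: 76, 71, 66, 61, 56, ?, 46 — linear: a_n = 81 − 5·n.
Track B: 54, 62, 70, 78, 86, 94 — arithmetic with common difference +8.
Track A's pattern makes the blank 51.

51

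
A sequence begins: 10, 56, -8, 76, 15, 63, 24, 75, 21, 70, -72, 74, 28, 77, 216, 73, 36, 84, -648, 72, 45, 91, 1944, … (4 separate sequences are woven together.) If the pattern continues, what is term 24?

Read the sequence 4 terms at a time; column i is its own pattern.
Subsequence A = 10, 15, 21, 28, 36, 45: triangular numbers starting at T_4.
Subsequence B = 56, 63, 70, 77, 84, 91: arithmetic, step +7.
Subsequence C = -8, 24, -72, 216, -648, 1944: multiplying by -3 each time.
Subsequence D = 76, 75, 74, 73, 72: subtracting 1 each time.
Term 24 comes from subsequence D (its 6th entry): 71.

71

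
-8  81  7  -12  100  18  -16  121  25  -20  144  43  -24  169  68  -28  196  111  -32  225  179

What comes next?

-36

Taking every 3rd term gives 3 separate tracks.
Track A: -8, -12, -16, -20, -24, -28, -32 (arithmetic, step −4).
Track B: 81, 100, 121, 144, 169, 196, 225 (the squares 9², 10², 11², …).
Track C: 7, 18, 25, 43, 68, 111, 179 (each term equals the sum of the previous two).
Term 22 comes from track A (its 8th entry): -36.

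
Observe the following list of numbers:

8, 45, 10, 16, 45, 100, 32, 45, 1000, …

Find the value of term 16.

Split by position mod 3 into 3 tracks.
Track A: 8, 16, 32 — a geometric progression (common ratio 2).
Track B: 45, 45, 45 — constant 45.
Track C: 10, 100, 1000 — powers 10^1, 10^2, 10^3, ….
The 16th slot belongs to track A; its 6th term is 256.

256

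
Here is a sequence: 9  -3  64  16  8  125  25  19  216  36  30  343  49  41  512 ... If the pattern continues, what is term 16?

64

Split by position mod 3: positions 1, 4, 7, … form one track, and each other residue class forms its own.
Track A: 9, 16, 25, 36, 49 — perfect squares starting at 3².
Track B: -3, 8, 19, 30, 41 — adding 11 each time.
Track C: 64, 125, 216, 343, 512 — the cubes 4³, 5³, 6³, ….
Term 16 comes from track A (its 6th entry): 64.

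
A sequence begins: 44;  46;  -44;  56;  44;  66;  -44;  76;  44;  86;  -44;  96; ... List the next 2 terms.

Positions 1, 3, 5, … form one subsequence and positions 2, 4, 6, … form another.
Subsequence A = 44, -44, 44, -44, 44, -44: alternating ±44.
Subsequence B = 46, 56, 66, 76, 86, 96: adding 10 each time.
Position 13 → subsequence A, term 7 = 44.
Term 14 comes from subsequence B (its 7th entry): 106.

44, 106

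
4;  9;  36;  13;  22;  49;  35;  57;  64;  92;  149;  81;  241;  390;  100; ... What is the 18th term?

Positions follow the repeating pattern AAB; grouping by letter gives 2 tracks.
Track A = 4, 9, 13, 22, 35, 57, 92, 149, 241, 390: a Fibonacci-like recurrence a_n = a_{n-1} + a_{n-2}.
Track B = 36, 49, 64, 81, 100: perfect squares starting at 6².
The 18th slot belongs to track B; its 6th term is 121.

121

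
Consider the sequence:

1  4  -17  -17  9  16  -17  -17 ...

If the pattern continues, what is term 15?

-17

The slot pattern repeats as AABB (period 4), so there are 2 interleaved tracks.
Stream A: 1, 4, 9, 16 (perfect squares starting at 1²).
Stream B: -17, -17, -17, -17 (constant -17).
Term 15 comes from stream B (its 7th entry): -17.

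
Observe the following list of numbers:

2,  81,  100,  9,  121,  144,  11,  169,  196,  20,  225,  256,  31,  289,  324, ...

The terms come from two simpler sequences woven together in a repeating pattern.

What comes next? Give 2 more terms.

Reading positions in blocks of 3 reveals the pattern ABB — 2 tracks woven together.
Track A is 2, 9, 11, 20, 31, which is each term equals the sum of the previous two.
Track B is 81, 100, 121, 144, 169, 196, 225, 256, 289, 324, which is consecutive squares n² from n = 9.
Term 16 comes from track A (its 6th entry): 51.
Term 17 comes from track B (its 11th entry): 361.

51, 361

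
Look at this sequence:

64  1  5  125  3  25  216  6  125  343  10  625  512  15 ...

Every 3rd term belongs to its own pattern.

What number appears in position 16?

Split by position mod 3 into 3 tracks.
Stream A is 64, 125, 216, 343, 512, which is perfect cubes starting at 4³.
Stream B is 1, 3, 6, 10, 15, which is the triangular numbers T_1, T_2, ….
Stream C is 5, 25, 125, 625, which is successive powers of 5.
The 16th slot belongs to stream A; its 6th term is 729.

729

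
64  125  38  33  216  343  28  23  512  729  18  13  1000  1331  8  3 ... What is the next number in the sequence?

1728

Positions follow the repeating pattern AABB; grouping by letter gives 2 tracks.
Track A is 64, 125, 216, 343, 512, 729, 1000, 1331, which is consecutive cubes n³ from n = 4.
Track B is 38, 33, 28, 23, 18, 13, 8, 3, which is arithmetic, step −5.
Position 17 → track A, term 9 = 1728.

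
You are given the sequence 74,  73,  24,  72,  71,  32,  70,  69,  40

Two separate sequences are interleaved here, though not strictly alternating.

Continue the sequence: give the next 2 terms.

The slot pattern repeats as AAB (period 3), so there are 2 interleaved tracks.
Subsequence A = 74, 73, 72, 71, 70, 69: linear: a_n = 75 − n.
Subsequence B = 24, 32, 40: linear: a_n = 16 + 8·n.
Position 10 falls in subsequence A as its term 7, giving 68.
Position 11 → subsequence A, term 8 = 67.

68, 67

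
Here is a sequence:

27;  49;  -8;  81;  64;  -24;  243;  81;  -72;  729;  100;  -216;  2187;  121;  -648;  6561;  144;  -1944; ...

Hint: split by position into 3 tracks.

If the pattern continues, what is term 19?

Read the sequence 3 terms at a time; column i is its own pattern.
Track A is 27, 81, 243, 729, 2187, 6561, which is powers 3^3, 3^4, 3^5, ….
Track B is 49, 64, 81, 100, 121, 144, which is consecutive squares n² from n = 7.
Track C is -8, -24, -72, -216, -648, -1944, which is geometric with ratio 3.
Position 19 falls in track A as its term 7, giving 19683.

19683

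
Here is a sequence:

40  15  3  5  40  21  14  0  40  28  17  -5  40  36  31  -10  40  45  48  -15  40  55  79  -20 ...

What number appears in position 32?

Split by position mod 4: positions 1, 5, 9, … form one track, and each other residue class forms its own.
Subsequence A: 40, 40, 40, 40, 40, 40 (constant 40).
Subsequence B: 15, 21, 28, 36, 45, 55 (the triangular numbers T_5, T_6, …).
Subsequence C: 3, 14, 17, 31, 48, 79 (a Fibonacci-like recurrence a_n = a_{n-1} + a_{n-2}).
Subsequence D: 5, 0, -5, -10, -15, -20 (subtracting 5 each time).
Position 32 → subsequence D, term 8 = -30.

-30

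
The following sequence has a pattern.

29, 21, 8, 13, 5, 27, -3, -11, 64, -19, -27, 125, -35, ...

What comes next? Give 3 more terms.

-43, 216, -51

The slot pattern repeats as AAB (period 3), so there are 2 interleaved tracks.
Track A: 29, 21, 13, 5, -3, -11, -19, -27, -35 — linear: a_n = 37 − 8·n.
Track B: 8, 27, 64, 125 — perfect cubes starting at 2³.
Position 14 falls in track A as its term 10, giving -43.
Position 15 falls in track B as its term 5, giving 216.
The 16th slot belongs to track A; its 11th term is -51.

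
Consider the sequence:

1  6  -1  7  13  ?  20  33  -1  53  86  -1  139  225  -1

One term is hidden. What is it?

The slot pattern repeats as AAB (period 3), so there are 2 interleaved tracks.
Track A = 1, 6, 7, 13, 20, 33, 53, 86, 139, 225: Fibonacci-style (each term is the sum of the two before it).
Track B = -1, ?, -1, -1, -1: always -1.
Filling track B at index 2 by its rule yields -1.

-1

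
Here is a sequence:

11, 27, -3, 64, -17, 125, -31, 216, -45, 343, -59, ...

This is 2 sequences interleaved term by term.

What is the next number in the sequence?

Split by position mod 2 into 2 tracks.
Track A is 11, -3, -17, -31, -45, -59, which is arithmetic with common difference −14.
Track B is 27, 64, 125, 216, 343, which is the cubes 3³, 4³, 5³, ….
Position 12 → track B, term 6 = 512.

512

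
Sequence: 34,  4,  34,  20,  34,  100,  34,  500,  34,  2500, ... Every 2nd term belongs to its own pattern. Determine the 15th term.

34

Split by position mod 2 into 2 tracks.
Track A: 34, 34, 34, 34, 34 — always 34.
Track B: 4, 20, 100, 500, 2500 — geometric with ratio 5.
The 15th slot belongs to track A; its 8th term is 34.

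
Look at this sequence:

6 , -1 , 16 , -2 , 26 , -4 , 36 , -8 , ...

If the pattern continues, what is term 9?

Split by position mod 2 into 2 tracks.
Track A is 6, 16, 26, 36, which is adding 10 each time.
Track B is -1, -2, -4, -8, which is geometric, ×2 each step.
The 9th slot belongs to track A; its 5th term is 46.

46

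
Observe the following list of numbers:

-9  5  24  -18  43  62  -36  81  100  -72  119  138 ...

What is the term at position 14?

The slot pattern repeats as ABB (period 3), so there are 2 interleaved tracks.
Subsequence A = -9, -18, -36, -72: geometric with ratio 2.
Subsequence B = 5, 24, 43, 62, 81, 100, 119, 138: arithmetic, step +19.
Position 14 → subsequence B, term 9 = 157.

157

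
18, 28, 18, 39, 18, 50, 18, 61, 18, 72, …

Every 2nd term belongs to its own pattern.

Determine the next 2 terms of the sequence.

Odd-indexed and even-indexed terms follow separate rules.
Track A: 18, 18, 18, 18, 18 (the constant sequence 18).
Track B: 28, 39, 50, 61, 72 (linear: a_n = 17 + 11·n).
Position 11 → track A, term 6 = 18.
Term 12 comes from track B (its 6th entry): 83.

18, 83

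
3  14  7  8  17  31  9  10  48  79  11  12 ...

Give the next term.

127

Reading positions in blocks of 4 reveals the pattern AABB — 2 tracks woven together.
Subsequence A: 3, 14, 17, 31, 48, 79. Fibonacci-style (each term is the sum of the two before it).
Subsequence B: 7, 8, 9, 10, 11, 12. Arithmetic with common difference +1.
The 13th slot belongs to subsequence A; its 7th term is 127.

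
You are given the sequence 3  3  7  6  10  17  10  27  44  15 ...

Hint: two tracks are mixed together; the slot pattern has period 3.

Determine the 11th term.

Positions follow the repeating pattern ABB; grouping by letter gives 2 tracks.
Track A is 3, 6, 10, 15, which is triangular numbers starting at T_2.
Track B is 3, 7, 10, 17, 27, 44, which is a Fibonacci-like recurrence a_n = a_{n-1} + a_{n-2}.
The 11th slot belongs to track B; its 7th term is 71.

71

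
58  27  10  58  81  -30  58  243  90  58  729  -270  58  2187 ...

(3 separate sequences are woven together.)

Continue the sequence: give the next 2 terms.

810, 58

Split by position mod 3: positions 1, 4, 7, … form one track, and each other residue class forms its own.
Track A: 58, 58, 58, 58, 58 (constant 58).
Track B: 27, 81, 243, 729, 2187 (powers of 3).
Track C: 10, -30, 90, -270 (geometric, ×-3 each step).
Position 15 falls in track C as its term 5, giving 810.
Position 16 → track A, term 6 = 58.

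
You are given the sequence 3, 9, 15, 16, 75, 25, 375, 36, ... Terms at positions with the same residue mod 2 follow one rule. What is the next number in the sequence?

Positions 1, 3, 5, … form one subsequence and positions 2, 4, 6, … form another.
Subsequence A is 3, 15, 75, 375, which is geometric with ratio 5.
Subsequence B is 9, 16, 25, 36, which is the squares 3², 4², 5², ….
The 9th slot belongs to subsequence A; its 5th term is 1875.

1875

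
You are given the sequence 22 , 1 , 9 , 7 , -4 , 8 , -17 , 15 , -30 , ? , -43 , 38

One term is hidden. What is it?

23

Odd-indexed and even-indexed terms follow separate rules.
Subsequence A: 22, 9, -4, -17, -30, -43 — arithmetic, step −13.
Subsequence B: 1, 7, 8, 15, ?, 38 — a Fibonacci-like recurrence a_n = a_{n-1} + a_{n-2}.
The gap is subsequence B's term 5; the rule gives 23.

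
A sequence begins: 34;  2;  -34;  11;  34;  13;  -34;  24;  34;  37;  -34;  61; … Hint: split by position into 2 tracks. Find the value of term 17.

Split by position mod 2 into 2 tracks.
Subsequence A: 34, -34, 34, -34, 34, -34 — alternating ±34.
Subsequence B: 2, 11, 13, 24, 37, 61 — a Fibonacci-like recurrence a_n = a_{n-1} + a_{n-2}.
The 17th slot belongs to subsequence A; its 9th term is 34.

34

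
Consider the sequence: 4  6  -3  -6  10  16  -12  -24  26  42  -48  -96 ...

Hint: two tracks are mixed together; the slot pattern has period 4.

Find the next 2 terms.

Positions follow the repeating pattern AABB; grouping by letter gives 2 tracks.
Subsequence A: 4, 6, 10, 16, 26, 42 — each term equals the sum of the previous two.
Subsequence B: -3, -6, -12, -24, -48, -96 — a geometric progression (common ratio 2).
The 13th slot belongs to subsequence A; its 7th term is 68.
Position 14 falls in subsequence A as its term 8, giving 110.

68, 110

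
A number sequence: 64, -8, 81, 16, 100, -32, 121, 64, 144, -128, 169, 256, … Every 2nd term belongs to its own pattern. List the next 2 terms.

Split by position mod 2 into 2 tracks.
Track A is 64, 81, 100, 121, 144, 169, which is the squares 8², 9², 10², ….
Track B is -8, 16, -32, 64, -128, 256, which is a geometric progression (common ratio -2).
Term 13 comes from track A (its 7th entry): 196.
Position 14 → track B, term 7 = -512.

196, -512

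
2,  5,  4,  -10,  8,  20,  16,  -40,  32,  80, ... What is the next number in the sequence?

Odd-indexed and even-indexed terms follow separate rules.
Track A: 2, 4, 8, 16, 32. Successive powers of 2.
Track B: 5, -10, 20, -40, 80. A geometric progression (common ratio -2).
Position 11 → track A, term 6 = 64.

64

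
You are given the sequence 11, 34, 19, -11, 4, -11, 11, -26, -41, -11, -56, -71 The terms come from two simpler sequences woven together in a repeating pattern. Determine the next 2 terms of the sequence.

11, -86

The slot pattern repeats as ABB (period 3), so there are 2 interleaved tracks.
Stream A = 11, -11, 11, -11: oscillating between 11 and -11.
Stream B = 34, 19, 4, -11, -26, -41, -56, -71: subtracting 15 each time.
The 13th slot belongs to stream A; its 5th term is 11.
Position 14 falls in stream B as its term 9, giving -86.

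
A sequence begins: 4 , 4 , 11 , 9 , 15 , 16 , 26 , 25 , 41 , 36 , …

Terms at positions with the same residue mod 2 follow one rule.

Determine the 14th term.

Taking every 2nd term gives 2 separate tracks.
Subsequence A = 4, 11, 15, 26, 41: a Fibonacci-like recurrence a_n = a_{n-1} + a_{n-2}.
Subsequence B = 4, 9, 16, 25, 36: perfect squares starting at 2².
Position 14 falls in subsequence B as its term 7, giving 64.

64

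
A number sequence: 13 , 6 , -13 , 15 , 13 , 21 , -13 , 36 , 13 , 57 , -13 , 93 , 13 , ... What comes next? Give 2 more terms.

150, -13

The terms cycle through 2 interleaved subsequences.
Track A: 13, -13, 13, -13, 13, -13, 13 — alternating ±13.
Track B: 6, 15, 21, 36, 57, 93 — each term equals the sum of the previous two.
Position 14 → track B, term 7 = 150.
Position 15 falls in track A as its term 8, giving -13.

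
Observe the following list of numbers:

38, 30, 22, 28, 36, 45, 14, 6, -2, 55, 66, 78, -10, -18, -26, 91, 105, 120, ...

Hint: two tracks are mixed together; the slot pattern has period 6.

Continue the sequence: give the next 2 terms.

Positions follow the repeating pattern AAABBB; grouping by letter gives 2 tracks.
Stream A: 38, 30, 22, 14, 6, -2, -10, -18, -26. Linear: a_n = 46 − 8·n.
Stream B: 28, 36, 45, 55, 66, 78, 91, 105, 120. Triangular numbers n(n+1)/2 for n = 7, 8, ….
The 19th slot belongs to stream A; its 10th term is -34.
Term 20 comes from stream A (its 11th entry): -42.

-34, -42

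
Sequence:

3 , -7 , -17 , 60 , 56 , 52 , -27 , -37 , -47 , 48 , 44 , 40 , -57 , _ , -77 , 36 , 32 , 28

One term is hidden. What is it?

-67

Reading positions in blocks of 6 reveals the pattern AAABBB — 2 tracks woven together.
Subsequence A: 3, -7, -17, -27, -37, -47, -57, ?, -77 (arithmetic, step −10).
Subsequence B: 60, 56, 52, 48, 44, 40, 36, 32, 28 (arithmetic, step −4).
The gap is subsequence A's term 8; the rule gives -67.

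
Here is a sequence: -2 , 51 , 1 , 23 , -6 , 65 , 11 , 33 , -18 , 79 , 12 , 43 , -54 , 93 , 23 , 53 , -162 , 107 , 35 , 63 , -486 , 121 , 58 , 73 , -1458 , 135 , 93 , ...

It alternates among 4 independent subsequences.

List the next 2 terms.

83, -4374

The terms cycle through 4 interleaved subsequences.
Track A: -2, -6, -18, -54, -162, -486, -1458 (geometric, ×3 each step).
Track B: 51, 65, 79, 93, 107, 121, 135 (arithmetic, step +14).
Track C: 1, 11, 12, 23, 35, 58, 93 (a Fibonacci-like recurrence a_n = a_{n-1} + a_{n-2}).
Track D: 23, 33, 43, 53, 63, 73 (adding 10 each time).
Position 28 falls in track D as its term 7, giving 83.
The 29th slot belongs to track A; its 8th term is -4374.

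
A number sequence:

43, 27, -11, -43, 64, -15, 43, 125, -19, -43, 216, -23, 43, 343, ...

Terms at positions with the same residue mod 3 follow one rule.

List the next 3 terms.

Split by position mod 3: positions 1, 4, 7, … form one track, and each other residue class forms its own.
Track A is 43, -43, 43, -43, 43, which is the oscillation 43·(−1)^(n+1).
Track B is 27, 64, 125, 216, 343, which is consecutive cubes n³ from n = 3.
Track C is -11, -15, -19, -23, which is subtracting 4 each time.
Term 15 comes from track C (its 5th entry): -27.
The 16th slot belongs to track A; its 6th term is -43.
Position 17 falls in track B as its term 6, giving 512.

-27, -43, 512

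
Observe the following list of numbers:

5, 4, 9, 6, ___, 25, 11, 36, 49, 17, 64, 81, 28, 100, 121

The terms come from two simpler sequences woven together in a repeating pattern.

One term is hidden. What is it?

16

The slot pattern repeats as ABB (period 3), so there are 2 interleaved tracks.
Track A: 5, 6, 11, 17, 28. Fibonacci-style (each term is the sum of the two before it).
Track B: 4, 9, ?, 25, 36, 49, 64, 81, 100, 121. Consecutive squares n² from n = 2.
So the missing entry in track B is 16.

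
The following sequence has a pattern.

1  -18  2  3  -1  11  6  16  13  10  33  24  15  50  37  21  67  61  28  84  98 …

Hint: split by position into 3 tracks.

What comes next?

Read the sequence 3 terms at a time; column i is its own pattern.
Subsequence A is 1, 3, 6, 10, 15, 21, 28, which is the triangular numbers T_1, T_2, ….
Subsequence B is -18, -1, 16, 33, 50, 67, 84, which is arithmetic with common difference +17.
Subsequence C is 2, 11, 13, 24, 37, 61, 98, which is a Fibonacci-like recurrence a_n = a_{n-1} + a_{n-2}.
The 22nd slot belongs to subsequence A; its 8th term is 36.

36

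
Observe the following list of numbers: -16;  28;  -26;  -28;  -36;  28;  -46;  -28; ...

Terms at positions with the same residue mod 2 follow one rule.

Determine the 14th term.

28

Positions 1, 3, 5, … form one subsequence and positions 2, 4, 6, … form another.
Subsequence A: -16, -26, -36, -46. Subtracting 10 each time.
Subsequence B: 28, -28, 28, -28. The oscillation 28·(−1)^(n+1).
Position 14 → subsequence B, term 7 = 28.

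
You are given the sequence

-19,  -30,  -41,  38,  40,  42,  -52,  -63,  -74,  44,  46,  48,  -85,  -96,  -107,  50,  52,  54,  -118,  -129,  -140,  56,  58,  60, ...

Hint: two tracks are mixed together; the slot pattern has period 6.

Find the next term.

Positions follow the repeating pattern AAABBB; grouping by letter gives 2 tracks.
Track A = -19, -30, -41, -52, -63, -74, -85, -96, -107, -118, -129, -140: subtracting 11 each time.
Track B = 38, 40, 42, 44, 46, 48, 50, 52, 54, 56, 58, 60: adding 2 each time.
The 25th slot belongs to track A; its 13th term is -151.

-151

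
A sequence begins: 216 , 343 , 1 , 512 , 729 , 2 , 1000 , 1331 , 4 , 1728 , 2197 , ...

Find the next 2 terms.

8, 2744

The slot pattern repeats as AAB (period 3), so there are 2 interleaved tracks.
Track A = 216, 343, 512, 729, 1000, 1331, 1728, 2197: the cubes 6³, 7³, 8³, ….
Track B = 1, 2, 4: geometric with ratio 2.
Position 12 → track B, term 4 = 8.
The 13th slot belongs to track A; its 9th term is 2744.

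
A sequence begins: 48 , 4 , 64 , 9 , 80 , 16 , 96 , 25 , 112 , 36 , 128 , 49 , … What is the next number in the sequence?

The terms cycle through 2 interleaved subsequences.
Subsequence A: 48, 64, 80, 96, 112, 128. Arithmetic with common difference +16.
Subsequence B: 4, 9, 16, 25, 36, 49. Consecutive squares n² from n = 2.
Position 13 falls in subsequence A as its term 7, giving 144.

144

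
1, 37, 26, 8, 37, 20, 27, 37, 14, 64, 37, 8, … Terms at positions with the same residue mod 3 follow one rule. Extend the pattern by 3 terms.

Read the sequence 3 terms at a time; column i is its own pattern.
Subsequence A = 1, 8, 27, 64: consecutive cubes n³ from n = 1.
Subsequence B = 37, 37, 37, 37: constant 37.
Subsequence C = 26, 20, 14, 8: arithmetic, step −6.
Position 13 falls in subsequence A as its term 5, giving 125.
Position 14 → subsequence B, term 5 = 37.
The 15th slot belongs to subsequence C; its 5th term is 2.

125, 37, 2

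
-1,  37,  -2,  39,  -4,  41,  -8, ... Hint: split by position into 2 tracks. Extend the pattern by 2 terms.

Split by position mod 2 into 2 tracks.
Subsequence A is -1, -2, -4, -8, which is geometric, ×2 each step.
Subsequence B is 37, 39, 41, which is arithmetic with common difference +2.
Position 8 falls in subsequence B as its term 4, giving 43.
Position 9 falls in subsequence A as its term 5, giving -16.

43, -16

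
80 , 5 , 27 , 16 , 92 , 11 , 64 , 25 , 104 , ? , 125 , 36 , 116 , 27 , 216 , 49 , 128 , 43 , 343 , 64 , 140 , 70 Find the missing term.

16

Split by position mod 4: positions 1, 5, 9, … form one track, and each other residue class forms its own.
Stream A: 80, 92, 104, 116, 128, 140 (arithmetic, step +12).
Stream B: 5, 11, ?, 27, 43, 70 (Fibonacci-style (each term is the sum of the two before it)).
Stream C: 27, 64, 125, 216, 343 (perfect cubes starting at 3³).
Stream D: 16, 25, 36, 49, 64 (consecutive squares n² from n = 4).
Filling stream B at index 3 by its rule yields 16.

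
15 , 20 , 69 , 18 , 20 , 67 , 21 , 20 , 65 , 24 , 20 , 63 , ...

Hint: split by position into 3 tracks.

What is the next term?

27

Taking every 3rd term gives 3 separate tracks.
Track A is 15, 18, 21, 24, which is arithmetic, step +3.
Track B is 20, 20, 20, 20, which is constant 20.
Track C is 69, 67, 65, 63, which is subtracting 2 each time.
The 13th slot belongs to track A; its 5th term is 27.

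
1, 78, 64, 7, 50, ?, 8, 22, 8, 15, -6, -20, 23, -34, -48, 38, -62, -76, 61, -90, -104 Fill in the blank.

Reading positions in blocks of 3 reveals the pattern ABB — 2 tracks woven together.
Track A: 1, 7, 8, 15, 23, 38, 61 — a Fibonacci-like recurrence a_n = a_{n-1} + a_{n-2}.
Track B: 78, 64, 50, ?, 22, 8, -6, -20, -34, -48, -62, -76, -90, -104 — subtracting 14 each time.
Track B's pattern makes the blank 36.

36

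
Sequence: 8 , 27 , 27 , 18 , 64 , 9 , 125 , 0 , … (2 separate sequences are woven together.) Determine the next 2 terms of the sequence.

Positions 1, 3, 5, … form one subsequence and positions 2, 4, 6, … form another.
Stream A: 8, 27, 64, 125 — the cubes 2³, 3³, 4³, ….
Stream B: 27, 18, 9, 0 — arithmetic with common difference −9.
The 9th slot belongs to stream A; its 5th term is 216.
Term 10 comes from stream B (its 5th entry): -9.

216, -9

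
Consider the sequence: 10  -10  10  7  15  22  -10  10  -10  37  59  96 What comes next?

Positions follow the repeating pattern AAABBB; grouping by letter gives 2 tracks.
Track A: 10, -10, 10, -10, 10, -10 (the oscillation 10·(−1)^(n+1)).
Track B: 7, 15, 22, 37, 59, 96 (Fibonacci-style (each term is the sum of the two before it)).
The 13th slot belongs to track A; its 7th term is 10.

10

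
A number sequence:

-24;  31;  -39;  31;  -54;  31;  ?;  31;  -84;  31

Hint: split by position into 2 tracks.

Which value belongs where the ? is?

-69

Taking every 2nd term gives 2 separate tracks.
Track A = -24, -39, -54, ?, -84: subtracting 15 each time.
Track B = 31, 31, 31, 31, 31: the constant sequence 31.
Filling track A at index 4 by its rule yields -69.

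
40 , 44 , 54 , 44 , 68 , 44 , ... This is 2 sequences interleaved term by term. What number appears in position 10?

44

Positions 1, 3, 5, … form one subsequence and positions 2, 4, 6, … form another.
Stream A: 40, 54, 68 (adding 14 each time).
Stream B: 44, 44, 44 (always 44).
Position 10 → stream B, term 5 = 44.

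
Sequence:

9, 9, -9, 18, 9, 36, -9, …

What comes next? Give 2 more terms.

Positions 1, 3, 5, … form one subsequence and positions 2, 4, 6, … form another.
Track A: 9, -9, 9, -9. Alternating ±9.
Track B: 9, 18, 36. Multiplying by 2 each time.
The 8th slot belongs to track B; its 4th term is 72.
Position 9 → track A, term 5 = 9.

72, 9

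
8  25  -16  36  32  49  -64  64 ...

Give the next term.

128

Positions 1, 3, 5, … form one subsequence and positions 2, 4, 6, … form another.
Track A: 8, -16, 32, -64. Geometric with ratio -2.
Track B: 25, 36, 49, 64. The squares 5², 6², 7², ….
Term 9 comes from track A (its 5th entry): 128.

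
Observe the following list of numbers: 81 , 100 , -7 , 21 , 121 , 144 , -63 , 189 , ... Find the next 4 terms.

The slot pattern repeats as AABB (period 4), so there are 2 interleaved tracks.
Track A: 81, 100, 121, 144 (perfect squares starting at 9²).
Track B: -7, 21, -63, 189 (geometric with ratio -3).
Position 9 → track A, term 5 = 169.
The 10th slot belongs to track A; its 6th term is 196.
Term 11 comes from track B (its 5th entry): -567.
Position 12 falls in track B as its term 6, giving 1701.

169, 196, -567, 1701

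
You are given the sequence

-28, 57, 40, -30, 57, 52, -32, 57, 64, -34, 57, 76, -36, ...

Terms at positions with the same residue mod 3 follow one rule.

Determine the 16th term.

Taking every 3rd term gives 3 separate tracks.
Track A is -28, -30, -32, -34, -36, which is subtracting 2 each time.
Track B is 57, 57, 57, 57, which is the constant sequence 57.
Track C is 40, 52, 64, 76, which is arithmetic with common difference +12.
The 16th slot belongs to track A; its 6th term is -38.

-38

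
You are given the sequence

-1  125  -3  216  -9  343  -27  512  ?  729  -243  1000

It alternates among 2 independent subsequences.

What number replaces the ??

-81

Taking every 2nd term gives 2 separate tracks.
Subsequence A: -1, -3, -9, -27, ?, -243 — multiplying by 3 each time.
Subsequence B: 125, 216, 343, 512, 729, 1000 — the cubes 5³, 6³, 7³, ….
Filling subsequence A at index 5 by its rule yields -81.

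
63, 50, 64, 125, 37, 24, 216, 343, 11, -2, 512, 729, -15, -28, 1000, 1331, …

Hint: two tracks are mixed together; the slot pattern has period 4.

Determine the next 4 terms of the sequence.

Positions follow the repeating pattern AABB; grouping by letter gives 2 tracks.
Subsequence A: 63, 50, 37, 24, 11, -2, -15, -28 — arithmetic with common difference −13.
Subsequence B: 64, 125, 216, 343, 512, 729, 1000, 1331 — the cubes 4³, 5³, 6³, ….
Term 17 comes from subsequence A (its 9th entry): -41.
Position 18 falls in subsequence A as its term 10, giving -54.
The 19th slot belongs to subsequence B; its 9th term is 1728.
Position 20 falls in subsequence B as its term 10, giving 2197.

-41, -54, 1728, 2197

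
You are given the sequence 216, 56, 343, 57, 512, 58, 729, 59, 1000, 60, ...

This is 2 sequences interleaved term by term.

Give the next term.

1331

Split by position mod 2 into 2 tracks.
Track A: 216, 343, 512, 729, 1000. Perfect cubes starting at 6³.
Track B: 56, 57, 58, 59, 60. Arithmetic, step +1.
Position 11 falls in track A as its term 6, giving 1331.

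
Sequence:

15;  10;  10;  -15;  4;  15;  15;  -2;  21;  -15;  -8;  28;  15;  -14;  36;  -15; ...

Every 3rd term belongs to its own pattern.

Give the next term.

-20

Taking every 3rd term gives 3 separate tracks.
Stream A: 15, -15, 15, -15, 15, -15 — the oscillation 15·(−1)^(n+1).
Stream B: 10, 4, -2, -8, -14 — arithmetic, step −6.
Stream C: 10, 15, 21, 28, 36 — triangular numbers starting at T_4.
Position 17 falls in stream B as its term 6, giving -20.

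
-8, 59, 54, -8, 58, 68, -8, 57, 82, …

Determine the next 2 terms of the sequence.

-8, 56

Taking every 3rd term gives 3 separate tracks.
Track A = -8, -8, -8: the constant sequence -8.
Track B = 59, 58, 57: subtracting 1 each time.
Track C = 54, 68, 82: linear: a_n = 40 + 14·n.
Term 10 comes from track A (its 4th entry): -8.
Position 11 → track B, term 4 = 56.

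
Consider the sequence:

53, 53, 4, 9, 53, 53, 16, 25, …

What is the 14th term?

53

Positions follow the repeating pattern AABB; grouping by letter gives 2 tracks.
Subsequence A = 53, 53, 53, 53: always 53.
Subsequence B = 4, 9, 16, 25: perfect squares starting at 2².
Term 14 comes from subsequence A (its 8th entry): 53.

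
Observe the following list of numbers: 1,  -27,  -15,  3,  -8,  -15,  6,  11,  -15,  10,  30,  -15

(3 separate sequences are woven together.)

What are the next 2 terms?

15, 49

Read the sequence 3 terms at a time; column i is its own pattern.
Track A: 1, 3, 6, 10. The triangular numbers T_1, T_2, ….
Track B: -27, -8, 11, 30. Linear: a_n = -46 + 19·n.
Track C: -15, -15, -15, -15. Always -15.
The 13th slot belongs to track A; its 5th term is 15.
Position 14 → track B, term 5 = 49.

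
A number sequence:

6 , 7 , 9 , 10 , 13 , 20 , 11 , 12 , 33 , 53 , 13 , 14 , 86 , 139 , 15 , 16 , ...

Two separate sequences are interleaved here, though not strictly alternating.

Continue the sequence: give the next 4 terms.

Reading positions in blocks of 4 reveals the pattern AABB — 2 tracks woven together.
Stream A: 6, 7, 13, 20, 33, 53, 86, 139. Fibonacci-style (each term is the sum of the two before it).
Stream B: 9, 10, 11, 12, 13, 14, 15, 16. Arithmetic, step +1.
Term 17 comes from stream A (its 9th entry): 225.
Position 18 → stream A, term 10 = 364.
Position 19 falls in stream B as its term 9, giving 17.
Position 20 falls in stream B as its term 10, giving 18.

225, 364, 17, 18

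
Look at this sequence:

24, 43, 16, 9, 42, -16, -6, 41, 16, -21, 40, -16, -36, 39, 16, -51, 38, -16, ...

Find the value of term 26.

Taking every 3rd term gives 3 separate tracks.
Track A: 24, 9, -6, -21, -36, -51. Subtracting 15 each time.
Track B: 43, 42, 41, 40, 39, 38. Arithmetic, step −1.
Track C: 16, -16, 16, -16, 16, -16. The oscillation 16·(−1)^(n+1).
Term 26 comes from track B (its 9th entry): 35.

35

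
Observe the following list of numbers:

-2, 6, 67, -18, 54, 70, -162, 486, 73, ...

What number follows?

Positions follow the repeating pattern AAB; grouping by letter gives 2 tracks.
Track A: -2, 6, -18, 54, -162, 486 — a geometric progression (common ratio -3).
Track B: 67, 70, 73 — adding 3 each time.
The 10th slot belongs to track A; its 7th term is -1458.

-1458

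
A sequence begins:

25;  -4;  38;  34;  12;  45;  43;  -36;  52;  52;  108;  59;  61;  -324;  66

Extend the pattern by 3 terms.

The terms cycle through 3 interleaved subsequences.
Track A: 25, 34, 43, 52, 61. Arithmetic with common difference +9.
Track B: -4, 12, -36, 108, -324. A geometric progression (common ratio -3).
Track C: 38, 45, 52, 59, 66. Adding 7 each time.
The 16th slot belongs to track A; its 6th term is 70.
The 17th slot belongs to track B; its 6th term is 972.
Position 18 falls in track C as its term 6, giving 73.

70, 972, 73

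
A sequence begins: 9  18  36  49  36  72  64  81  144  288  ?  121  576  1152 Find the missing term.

Reading positions in blocks of 4 reveals the pattern AABB — 2 tracks woven together.
Track A is 9, 18, 36, 72, 144, 288, 576, 1152, which is a geometric progression (common ratio 2).
Track B is 36, 49, 64, 81, ?, 121, which is consecutive squares n² from n = 6.
Filling track B at index 5 by its rule yields 100.

100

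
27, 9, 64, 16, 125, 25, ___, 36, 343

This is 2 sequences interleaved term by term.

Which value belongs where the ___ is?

Split by position mod 2 into 2 tracks.
Track A = 27, 64, 125, ?, 343: the cubes 3³, 4³, 5³, ….
Track B = 9, 16, 25, 36: perfect squares starting at 3².
Track A's pattern makes the blank 216.

216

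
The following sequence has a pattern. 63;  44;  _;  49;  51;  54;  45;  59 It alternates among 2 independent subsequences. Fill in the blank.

Positions 1, 3, 5, … form one subsequence and positions 2, 4, 6, … form another.
Track A: 63, ?, 51, 45 — arithmetic, step −6.
Track B: 44, 49, 54, 59 — linear: a_n = 39 + 5·n.
Filling track A at index 2 by its rule yields 57.

57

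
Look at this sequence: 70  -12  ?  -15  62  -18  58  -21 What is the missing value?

Positions 1, 3, 5, … form one subsequence and positions 2, 4, 6, … form another.
Track A: 70, ?, 62, 58 (subtracting 4 each time).
Track B: -12, -15, -18, -21 (linear: a_n = -9 − 3·n).
So the missing entry in track A is 66.

66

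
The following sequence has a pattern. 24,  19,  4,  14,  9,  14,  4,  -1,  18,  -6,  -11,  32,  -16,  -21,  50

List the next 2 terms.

-26, -31

Reading positions in blocks of 3 reveals the pattern AAB — 2 tracks woven together.
Subsequence A: 24, 19, 14, 9, 4, -1, -6, -11, -16, -21 (arithmetic, step −5).
Subsequence B: 4, 14, 18, 32, 50 (a Fibonacci-like recurrence a_n = a_{n-1} + a_{n-2}).
Position 16 → subsequence A, term 11 = -26.
The 17th slot belongs to subsequence A; its 12th term is -31.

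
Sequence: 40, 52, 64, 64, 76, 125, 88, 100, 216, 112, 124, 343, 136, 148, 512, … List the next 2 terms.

Positions follow the repeating pattern AAB; grouping by letter gives 2 tracks.
Stream A: 40, 52, 64, 76, 88, 100, 112, 124, 136, 148 — arithmetic with common difference +12.
Stream B: 64, 125, 216, 343, 512 — consecutive cubes n³ from n = 4.
The 16th slot belongs to stream A; its 11th term is 160.
Term 17 comes from stream A (its 12th entry): 172.

160, 172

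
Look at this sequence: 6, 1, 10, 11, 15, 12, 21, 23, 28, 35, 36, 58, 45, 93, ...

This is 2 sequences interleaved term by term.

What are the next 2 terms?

Positions 1, 3, 5, … form one subsequence and positions 2, 4, 6, … form another.
Stream A is 6, 10, 15, 21, 28, 36, 45, which is the triangular numbers T_3, T_4, ….
Stream B is 1, 11, 12, 23, 35, 58, 93, which is each term equals the sum of the previous two.
Position 15 → stream A, term 8 = 55.
The 16th slot belongs to stream B; its 8th term is 151.

55, 151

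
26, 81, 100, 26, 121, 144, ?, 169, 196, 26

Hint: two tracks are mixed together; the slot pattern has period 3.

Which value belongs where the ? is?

26

The slot pattern repeats as ABB (period 3), so there are 2 interleaved tracks.
Track A: 26, 26, ?, 26 — constant 26.
Track B: 81, 100, 121, 144, 169, 196 — perfect squares starting at 9².
The gap is track A's term 3; the rule gives 26.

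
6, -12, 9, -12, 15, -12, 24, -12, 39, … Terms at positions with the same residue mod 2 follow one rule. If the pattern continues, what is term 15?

165

Odd-indexed and even-indexed terms follow separate rules.
Subsequence A: 6, 9, 15, 24, 39. Fibonacci-style (each term is the sum of the two before it).
Subsequence B: -12, -12, -12, -12. Always -12.
Position 15 falls in subsequence A as its term 8, giving 165.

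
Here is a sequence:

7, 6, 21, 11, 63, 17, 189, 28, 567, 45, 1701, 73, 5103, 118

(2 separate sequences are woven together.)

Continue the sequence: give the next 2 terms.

Taking every 2nd term gives 2 separate tracks.
Track A: 7, 21, 63, 189, 567, 1701, 5103. Multiplying by 3 each time.
Track B: 6, 11, 17, 28, 45, 73, 118. A Fibonacci-like recurrence a_n = a_{n-1} + a_{n-2}.
Term 15 comes from track A (its 8th entry): 15309.
Term 16 comes from track B (its 8th entry): 191.

15309, 191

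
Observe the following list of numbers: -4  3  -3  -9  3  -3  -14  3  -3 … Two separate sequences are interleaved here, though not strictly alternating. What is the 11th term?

3

The slot pattern repeats as ABB (period 3), so there are 2 interleaved tracks.
Track A: -4, -9, -14 — subtracting 5 each time.
Track B: 3, -3, 3, -3, 3, -3 — oscillating between 3 and -3.
Position 11 → track B, term 7 = 3.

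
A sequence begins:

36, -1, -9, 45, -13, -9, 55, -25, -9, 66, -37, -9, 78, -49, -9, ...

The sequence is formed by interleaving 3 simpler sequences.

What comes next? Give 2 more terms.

Taking every 3rd term gives 3 separate tracks.
Stream A: 36, 45, 55, 66, 78 (the triangular numbers T_8, T_9, …).
Stream B: -1, -13, -25, -37, -49 (arithmetic with common difference −12).
Stream C: -9, -9, -9, -9, -9 (always -9).
Term 16 comes from stream A (its 6th entry): 91.
Term 17 comes from stream B (its 6th entry): -61.

91, -61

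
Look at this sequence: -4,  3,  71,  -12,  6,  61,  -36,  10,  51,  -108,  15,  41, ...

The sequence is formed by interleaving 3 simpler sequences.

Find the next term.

Taking every 3rd term gives 3 separate tracks.
Track A: -4, -12, -36, -108 (geometric, ×3 each step).
Track B: 3, 6, 10, 15 (the triangular numbers T_2, T_3, …).
Track C: 71, 61, 51, 41 (arithmetic with common difference −10).
Term 13 comes from track A (its 5th entry): -324.

-324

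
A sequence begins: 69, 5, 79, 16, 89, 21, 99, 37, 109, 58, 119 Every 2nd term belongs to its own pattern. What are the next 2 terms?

Taking every 2nd term gives 2 separate tracks.
Stream A: 69, 79, 89, 99, 109, 119 (adding 10 each time).
Stream B: 5, 16, 21, 37, 58 (each term equals the sum of the previous two).
Position 12 falls in stream B as its term 6, giving 95.
Position 13 falls in stream A as its term 7, giving 129.

95, 129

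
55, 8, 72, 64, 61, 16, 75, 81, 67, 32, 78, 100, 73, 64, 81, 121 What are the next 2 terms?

79, 128

Split by position mod 4 into 4 tracks.
Track A: 55, 61, 67, 73 (arithmetic with common difference +6).
Track B: 8, 16, 32, 64 (powers of 2).
Track C: 72, 75, 78, 81 (arithmetic, step +3).
Track D: 64, 81, 100, 121 (consecutive squares n² from n = 8).
Position 17 → track A, term 5 = 79.
Position 18 → track B, term 5 = 128.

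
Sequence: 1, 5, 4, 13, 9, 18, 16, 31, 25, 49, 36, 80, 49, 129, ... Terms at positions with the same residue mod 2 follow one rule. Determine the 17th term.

Taking every 2nd term gives 2 separate tracks.
Subsequence A: 1, 4, 9, 16, 25, 36, 49 (perfect squares starting at 1²).
Subsequence B: 5, 13, 18, 31, 49, 80, 129 (Fibonacci-style (each term is the sum of the two before it)).
Position 17 → subsequence A, term 9 = 81.

81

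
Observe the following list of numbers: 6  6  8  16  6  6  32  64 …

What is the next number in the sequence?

6

Positions follow the repeating pattern AABB; grouping by letter gives 2 tracks.
Stream A = 6, 6, 6, 6: always 6.
Stream B = 8, 16, 32, 64: successive powers of 2.
Position 9 falls in stream A as its term 5, giving 6.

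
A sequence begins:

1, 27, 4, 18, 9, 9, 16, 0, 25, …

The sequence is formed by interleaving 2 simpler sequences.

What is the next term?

-9

Positions 1, 3, 5, … form one subsequence and positions 2, 4, 6, … form another.
Track A: 1, 4, 9, 16, 25. Perfect squares starting at 1².
Track B: 27, 18, 9, 0. Subtracting 9 each time.
The 10th slot belongs to track B; its 5th term is -9.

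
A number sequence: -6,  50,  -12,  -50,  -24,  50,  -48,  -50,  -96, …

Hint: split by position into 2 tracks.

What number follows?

Positions 1, 3, 5, … form one subsequence and positions 2, 4, 6, … form another.
Stream A: -6, -12, -24, -48, -96 — geometric with ratio 2.
Stream B: 50, -50, 50, -50 — the oscillation 50·(−1)^(n+1).
Position 10 → stream B, term 5 = 50.

50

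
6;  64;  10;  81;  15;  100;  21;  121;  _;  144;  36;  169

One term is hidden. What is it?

28

The terms cycle through 2 interleaved subsequences.
Subsequence A = 6, 10, 15, 21, ?, 36: triangular numbers starting at T_3.
Subsequence B = 64, 81, 100, 121, 144, 169: consecutive squares n² from n = 8.
So the missing entry in subsequence A is 28.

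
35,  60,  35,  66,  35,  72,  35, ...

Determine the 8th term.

Split by position mod 2 into 2 tracks.
Track A = 35, 35, 35, 35: always 35.
Track B = 60, 66, 72: arithmetic, step +6.
Position 8 → track B, term 4 = 78.

78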